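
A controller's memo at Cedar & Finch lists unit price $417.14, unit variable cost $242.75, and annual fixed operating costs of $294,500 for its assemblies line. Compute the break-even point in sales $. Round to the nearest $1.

$704,443

CM per unit = $417.14 − $242.75 = $174.39; CM ratio = $174.39 / $417.14 = 0.4181.
Break-even revenue = fixed costs × price ÷ CM = $294,500 × $417.14 ÷ $174.39 = $704,443.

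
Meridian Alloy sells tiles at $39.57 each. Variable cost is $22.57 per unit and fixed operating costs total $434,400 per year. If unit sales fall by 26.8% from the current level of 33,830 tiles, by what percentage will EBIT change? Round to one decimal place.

Total contribution margin = 33,830 × $17.00 = $575,110.00.
Subtracting fixed costs: EBIT = $575,110.00 − $434,400 = $140,710.00.
So DOL = total CM / EBIT = $575,110.00 / $140,710.00 = 4.0872.
%ΔEBIT = DOL × %ΔSales = 4.0872 × -26.8% = -109.5%.

-109.5%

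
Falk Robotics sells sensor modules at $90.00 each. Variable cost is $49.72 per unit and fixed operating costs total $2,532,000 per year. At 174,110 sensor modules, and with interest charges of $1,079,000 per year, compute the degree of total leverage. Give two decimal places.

Total contribution margin = 174,110 × $40.28 = $7,013,150.80.
Subtracting fixed costs: EBIT = $7,013,150.80 − $2,532,000 = $4,481,150.80. Interest = $1,079,000.00, so EBIT − I = $3,402,150.80.
DCL = contribution ÷ (EBIT − I) = $7,013,150.80 ÷ $3,402,150.80 = 2.0614.

2.06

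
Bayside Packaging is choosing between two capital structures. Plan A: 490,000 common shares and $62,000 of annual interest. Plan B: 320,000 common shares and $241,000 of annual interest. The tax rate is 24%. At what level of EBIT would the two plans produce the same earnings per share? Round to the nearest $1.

$577,941

Set EPS_A = EPS_B: (EBIT − $62,000)(1 − 0.24) ÷ 490,000 = (EBIT − $241,000)(1 − 0.24) ÷ 320,000.
Cancelling (1 − t) and cross-multiplying: 320,000·(EBIT − 62,000) = 490,000·(EBIT − 241,000).
EBIT × (490,000 − 320,000) = 241,000 × 490,000 − 62,000 × 320,000 = 98,250,000,000, so EBIT = 98,250,000,000 ÷ 170,000 = 577,941.18.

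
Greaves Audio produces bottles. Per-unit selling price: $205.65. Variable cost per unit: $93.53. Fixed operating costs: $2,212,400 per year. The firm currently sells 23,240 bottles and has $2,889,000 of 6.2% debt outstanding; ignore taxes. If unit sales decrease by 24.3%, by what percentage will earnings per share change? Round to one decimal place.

-295.7%

At 23,240 units, contribution = 23,240 × $112.12 = $2,605,668.80.
Operating income = contribution − fixed costs = $2,605,668.80 − $2,212,400 = $393,268.80.
After interest of $179,118.00, pre-tax earnings = $214,150.80.
Degree of combined leverage = contribution ÷ (EBIT − I) = $2,605,668.80 ÷ $214,150.80 = 12.1674.
%ΔEPS = DCL × %ΔSales = 12.1674 × -24.3% = -295.7%.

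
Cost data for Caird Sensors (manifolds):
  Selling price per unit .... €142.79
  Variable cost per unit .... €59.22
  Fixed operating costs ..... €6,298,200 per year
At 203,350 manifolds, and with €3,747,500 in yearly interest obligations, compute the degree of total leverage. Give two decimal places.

Total contribution margin = 203,350 × €83.57 = €16,993,959.50.
Subtracting fixed costs: EBIT = €16,993,959.50 − €6,298,200 = €10,695,759.50. Interest = €3,747,500.00, so EBIT − I = €6,948,259.50.
Degree of total leverage = total CM / (EBIT − interest) = €16,993,959.50 / €6,948,259.50 = 2.4458.

2.45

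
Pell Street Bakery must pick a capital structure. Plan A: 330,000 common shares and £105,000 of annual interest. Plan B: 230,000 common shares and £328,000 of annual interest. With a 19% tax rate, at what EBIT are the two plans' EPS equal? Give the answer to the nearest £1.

Set EPS_A = EPS_B: (EBIT − £105,000)(1 − 0.19) ÷ 330,000 = (EBIT − £328,000)(1 − 0.19) ÷ 230,000.
Cancelling (1 − t) and cross-multiplying: 230,000·(EBIT − 105,000) = 330,000·(EBIT − 328,000).
Solving, EBIT = (328,000·330,000 − 105,000·230,000) / (330,000 − 230,000) = 84,090,000,000 / 100,000 = 840,900.00.

£840,900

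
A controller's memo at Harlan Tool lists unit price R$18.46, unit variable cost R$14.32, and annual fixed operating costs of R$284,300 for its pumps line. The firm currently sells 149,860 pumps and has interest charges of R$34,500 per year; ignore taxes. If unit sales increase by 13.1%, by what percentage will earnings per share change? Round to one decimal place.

+26.9%

At 149,860 units, contribution = 149,860 × R$4.14 = R$620,420.40.
Subtracting fixed costs: EBIT = R$620,420.40 − R$284,300 = R$336,120.40.
After interest of R$34,500.00, pre-tax earnings = R$301,620.40.
Degree of combined leverage = contribution ÷ (EBIT − I) = R$620,420.40 ÷ R$301,620.40 = 2.0570.
EPS therefore changes by 2.0570 × (+13.1%) = +26.9%.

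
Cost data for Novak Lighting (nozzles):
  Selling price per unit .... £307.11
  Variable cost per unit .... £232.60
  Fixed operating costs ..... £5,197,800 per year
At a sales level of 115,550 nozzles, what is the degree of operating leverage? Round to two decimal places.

2.52

Total contribution margin = 115,550 × £74.51 = £8,609,630.50.
Operating income = contribution − fixed costs = £8,609,630.50 − £5,197,800 = £3,411,830.50.
DOL = contribution ÷ EBIT = £8,609,630.50 ÷ £3,411,830.50 = 2.5235.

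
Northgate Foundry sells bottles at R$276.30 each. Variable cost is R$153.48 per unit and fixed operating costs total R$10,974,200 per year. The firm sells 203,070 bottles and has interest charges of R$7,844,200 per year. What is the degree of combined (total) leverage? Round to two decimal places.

4.07

Total contribution margin = 203,070 × R$122.82 = R$24,941,057.40.
Subtracting fixed costs: EBIT = R$24,941,057.40 − R$10,974,200 = R$13,966,857.40. Interest = R$7,844,200.00, so EBIT − I = R$6,122,657.40.
DCL = contribution ÷ (EBIT − I) = R$24,941,057.40 ÷ R$6,122,657.40 = 4.0736.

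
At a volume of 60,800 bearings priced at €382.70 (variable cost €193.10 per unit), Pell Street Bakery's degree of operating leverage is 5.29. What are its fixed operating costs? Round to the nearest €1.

€9,348,534

Contribution at this volume is 60,800 × €189.60 = €11,527,680.00.
Since DOL = CM ÷ EBIT, EBIT = €11,527,680.00 ÷ 5.29 = €2,179,145.56.
And FC = contribution − EBIT = €11,527,680.00 − €2,179,145.56 = €9,348,534.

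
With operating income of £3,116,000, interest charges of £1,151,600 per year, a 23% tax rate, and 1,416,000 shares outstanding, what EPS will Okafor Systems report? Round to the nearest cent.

£1.07

Interest = £1,151,600.00, so EBT = £3,116,000 − £1,151,600.00 = £1,964,400.00.
Net income = £1,964,400.00 × (1 − 0.23) = £1,512,588.00.
EPS = £1,512,588.00 ÷ 1,416,000 = £1.07.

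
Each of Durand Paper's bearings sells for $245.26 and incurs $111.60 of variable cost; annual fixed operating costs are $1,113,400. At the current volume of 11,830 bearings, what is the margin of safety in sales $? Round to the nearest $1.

Unit CM = price − variable cost = $245.26 − $111.60 = $133.66. Break-even units = $1,113,400 ÷ $133.66 = 8,330.09; break-even revenue = 8,330.09 × $245.26 = $2,043,038.19.
Actual sales revenue = 11,830 × $245.26 = $2,901,425.80.
Margin of safety = $2,901,425.80 − $2,043,038.19 = $858,388.

$858,388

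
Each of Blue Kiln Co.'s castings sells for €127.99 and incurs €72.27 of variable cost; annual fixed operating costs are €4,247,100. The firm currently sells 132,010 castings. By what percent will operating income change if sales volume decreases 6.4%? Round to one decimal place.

-15.1%

At 132,010 units, contribution = 132,010 × €55.72 = €7,355,597.20.
EBIT = €7,355,597.20 − €4,247,100 = €3,108,497.20.
DOL = contribution ÷ EBIT = €7,355,597.20 ÷ €3,108,497.20 = 2.3663.
%ΔEBIT = DOL × %ΔSales = 2.3663 × -6.4% = -15.1%.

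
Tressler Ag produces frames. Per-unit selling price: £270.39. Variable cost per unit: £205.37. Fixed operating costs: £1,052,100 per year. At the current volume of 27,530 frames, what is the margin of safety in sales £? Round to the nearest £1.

Contribution margin per unit = £270.39 − £205.37 = £65.02. Break-even units = £1,052,100 ÷ £65.02 = 16,181.18; break-even revenue = 16,181.18 × £270.39 = £4,375,227.91.
Current sales = 27,530 × £270.39 = £7,443,836.70.
Margin of safety = £7,443,836.70 − £4,375,227.91 = £3,068,609.

£3,068,609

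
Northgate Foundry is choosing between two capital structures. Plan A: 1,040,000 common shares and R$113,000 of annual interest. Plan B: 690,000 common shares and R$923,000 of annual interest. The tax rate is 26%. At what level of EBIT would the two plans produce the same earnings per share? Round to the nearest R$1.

At indifference, (EBIT − 113,000)(1 − t)/1,040,000 = (EBIT − 923,000)(1 − t)/690,000.
Cancelling (1 − t) and cross-multiplying: 690,000·(EBIT − 113,000) = 1,040,000·(EBIT − 923,000).
Solving, EBIT = (923,000·1,040,000 − 113,000·690,000) / (1,040,000 − 690,000) = 881,950,000,000 / 350,000 = 2,519,857.14.

R$2,519,857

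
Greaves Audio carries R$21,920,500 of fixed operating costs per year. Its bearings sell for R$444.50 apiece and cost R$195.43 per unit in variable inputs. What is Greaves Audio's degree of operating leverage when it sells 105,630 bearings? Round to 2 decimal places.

Total contribution margin = 105,630 × R$249.07 = R$26,309,264.10.
EBIT = R$26,309,264.10 − R$21,920,500 = R$4,388,764.10.
So DOL = total CM / EBIT = R$26,309,264.10 / R$4,388,764.10 = 5.9947.

5.99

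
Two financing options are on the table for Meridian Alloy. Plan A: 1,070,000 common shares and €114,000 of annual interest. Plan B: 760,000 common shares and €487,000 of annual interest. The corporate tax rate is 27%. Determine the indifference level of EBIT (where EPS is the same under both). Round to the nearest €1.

Set EPS_A = EPS_B: (EBIT − €114,000)(1 − 0.27) ÷ 1,070,000 = (EBIT − €487,000)(1 − 0.27) ÷ 760,000.
The (1 − t) factor cancels: (EBIT − 114,000) × 760,000 = (EBIT − 487,000) × 1,070,000.
Solving, EBIT = (487,000·1,070,000 − 114,000·760,000) / (1,070,000 − 760,000) = 434,450,000,000 / 310,000 = 1,401,451.61.

€1,401,452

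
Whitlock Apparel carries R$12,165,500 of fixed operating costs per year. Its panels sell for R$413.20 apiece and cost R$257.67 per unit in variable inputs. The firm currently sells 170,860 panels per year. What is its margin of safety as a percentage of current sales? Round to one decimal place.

54.2%

Contribution margin per unit = R$413.20 − R$257.67 = R$155.53. Break-even units = R$12,165,500 ÷ R$155.53 = 78,219.64; break-even revenue = 78,219.64 × R$413.20 = R$32,320,353.63.
Current sales = 170,860 × R$413.20 = R$70,599,352.00.
Margin of safety = (R$70,599,352.00 − R$32,320,353.63) ÷ R$70,599,352.00 = 54.2%.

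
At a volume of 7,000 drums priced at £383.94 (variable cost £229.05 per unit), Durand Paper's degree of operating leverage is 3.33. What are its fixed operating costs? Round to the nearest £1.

Total contribution margin = 7,000 × £154.89 = £1,084,230.00.
DOL = contribution / EBIT, so EBIT = £1,084,230.00 / 3.33 = £325,594.59.
And FC = contribution − EBIT = £1,084,230.00 − £325,594.59 = £758,635.

£758,635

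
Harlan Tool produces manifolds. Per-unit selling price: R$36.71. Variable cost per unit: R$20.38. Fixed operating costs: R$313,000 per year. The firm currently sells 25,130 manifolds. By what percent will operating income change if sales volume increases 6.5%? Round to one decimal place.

At 25,130 units, contribution = 25,130 × R$16.33 = R$410,372.90.
EBIT = R$410,372.90 − R$313,000 = R$97,372.90.
So DOL = total CM / EBIT = R$410,372.90 / R$97,372.90 = 4.2144.
So EBIT moves 4.2144 × (+6.5%) = +27.4%.

+27.4%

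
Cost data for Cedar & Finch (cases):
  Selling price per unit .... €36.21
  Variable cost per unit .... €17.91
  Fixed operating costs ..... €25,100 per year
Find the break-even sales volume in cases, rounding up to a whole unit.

1,372 cases

Contribution margin per unit = €36.21 − €17.91 = €18.30.
Break-even volume = fixed costs ÷ CM per unit = €25,100 ÷ €18.30 = 1,371.58, so 1,372 cases.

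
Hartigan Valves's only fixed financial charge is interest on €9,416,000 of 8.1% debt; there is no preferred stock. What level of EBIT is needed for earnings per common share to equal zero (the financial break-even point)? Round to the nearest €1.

€762,696

Annual interest = 8.1% × €9,416,000 = €762,696.00.
Without preferred stock the financial break-even is simply EBIT = interest = €762,696.00.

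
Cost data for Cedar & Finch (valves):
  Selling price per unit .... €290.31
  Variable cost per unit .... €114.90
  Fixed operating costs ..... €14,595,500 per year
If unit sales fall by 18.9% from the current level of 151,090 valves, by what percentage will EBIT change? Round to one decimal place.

-42.1%

Contribution at this volume is 151,090 × €175.41 = €26,502,696.90.
EBIT = €26,502,696.90 − €14,595,500 = €11,907,196.90.
So DOL = total CM / EBIT = €26,502,696.90 / €11,907,196.90 = 2.2258.
Operating income changes by 2.2258 × -18.9% = -42.1%.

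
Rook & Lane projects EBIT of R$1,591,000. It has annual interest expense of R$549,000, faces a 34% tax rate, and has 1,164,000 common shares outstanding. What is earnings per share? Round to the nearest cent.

Interest = R$549,000.00, so EBT = R$1,591,000 − R$549,000.00 = R$1,042,000.00.
Net income = R$1,042,000.00 × (1 − 0.34) = R$687,720.00.
Per share: R$687,720.00 / 1,164,000 shares = R$0.59.

R$0.59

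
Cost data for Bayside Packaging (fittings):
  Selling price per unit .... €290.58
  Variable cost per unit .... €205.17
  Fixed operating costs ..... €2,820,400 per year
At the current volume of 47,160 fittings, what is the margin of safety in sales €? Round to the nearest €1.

Unit CM = price − variable cost = €290.58 − €205.17 = €85.41. Break-even units = €2,820,400 ÷ €85.41 = 33,021.89; break-even revenue = 33,021.89 × €290.58 = €9,595,502.07.
Current sales = 47,160 × €290.58 = €13,703,752.80.
Margin of safety = €13,703,752.80 − €9,595,502.07 = €4,108,251.

€4,108,251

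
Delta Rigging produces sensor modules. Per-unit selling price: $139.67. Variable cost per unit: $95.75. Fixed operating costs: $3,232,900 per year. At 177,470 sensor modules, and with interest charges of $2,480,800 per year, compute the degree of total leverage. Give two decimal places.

3.75

Total contribution margin = 177,470 × $43.92 = $7,794,482.40.
Operating income = contribution − fixed costs = $7,794,482.40 − $3,232,900 = $4,561,582.40. Interest = $2,480,800.00, so EBIT − I = $2,080,782.40.
DCL = contribution ÷ (EBIT − I) = $7,794,482.40 ÷ $2,080,782.40 = 3.7459.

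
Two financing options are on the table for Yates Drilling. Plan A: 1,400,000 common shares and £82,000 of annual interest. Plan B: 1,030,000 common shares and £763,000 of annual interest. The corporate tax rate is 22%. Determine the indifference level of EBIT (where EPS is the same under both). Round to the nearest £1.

Set EPS_A = EPS_B: (EBIT − £82,000)(1 − 0.22) ÷ 1,400,000 = (EBIT − £763,000)(1 − 0.22) ÷ 1,030,000.
The (1 − t) factor cancels: (EBIT − 82,000) × 1,030,000 = (EBIT − 763,000) × 1,400,000.
EBIT × (1,400,000 − 1,030,000) = 763,000 × 1,400,000 − 82,000 × 1,030,000 = 983,740,000,000, so EBIT = 983,740,000,000 ÷ 370,000 = 2,658,756.76.

£2,658,757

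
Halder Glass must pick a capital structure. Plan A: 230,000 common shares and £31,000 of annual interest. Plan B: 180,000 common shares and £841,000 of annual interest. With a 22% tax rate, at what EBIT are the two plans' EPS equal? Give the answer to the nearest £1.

£3,757,000

At indifference, (EBIT − 31,000)(1 − t)/230,000 = (EBIT − 841,000)(1 − t)/180,000.
Cancelling (1 − t) and cross-multiplying: 180,000·(EBIT − 31,000) = 230,000·(EBIT − 841,000).
EBIT × (230,000 − 180,000) = 841,000 × 230,000 − 31,000 × 180,000 = 187,850,000,000, so EBIT = 187,850,000,000 ÷ 50,000 = 3,757,000.00.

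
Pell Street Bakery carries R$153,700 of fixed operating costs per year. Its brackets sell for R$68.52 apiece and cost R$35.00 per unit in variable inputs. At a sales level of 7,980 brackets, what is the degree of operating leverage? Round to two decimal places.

Total contribution margin = 7,980 × R$33.52 = R$267,489.60.
Operating income = contribution − fixed costs = R$267,489.60 − R$153,700 = R$113,789.60.
Degree of operating leverage = R$267,489.60 / R$113,789.60 = 2.3507.

2.35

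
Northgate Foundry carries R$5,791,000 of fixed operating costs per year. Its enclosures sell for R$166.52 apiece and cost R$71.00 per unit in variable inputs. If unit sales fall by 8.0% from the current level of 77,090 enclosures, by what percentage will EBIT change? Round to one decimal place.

Contribution at this volume is 77,090 × R$95.52 = R$7,363,636.80.
Subtracting fixed costs: EBIT = R$7,363,636.80 − R$5,791,000 = R$1,572,636.80.
Degree of operating leverage = R$7,363,636.80 / R$1,572,636.80 = 4.6824.
%ΔEBIT = DOL × %ΔSales = 4.6824 × -8.0% = -37.5%.

-37.5%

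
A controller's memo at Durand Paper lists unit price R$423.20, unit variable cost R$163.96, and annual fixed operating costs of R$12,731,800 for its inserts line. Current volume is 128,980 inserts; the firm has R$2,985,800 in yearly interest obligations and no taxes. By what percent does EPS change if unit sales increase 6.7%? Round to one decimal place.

+12.6%

Contribution at this volume is 128,980 × R$259.24 = R$33,436,775.20.
Subtracting fixed costs: EBIT = R$33,436,775.20 − R$12,731,800 = R$20,704,975.20.
Interest = R$2,985,800.00, so EBIT − I = R$17,719,175.20.
Degree of combined leverage = contribution ÷ (EBIT − I) = R$33,436,775.20 ÷ R$17,719,175.20 = 1.8870.
%ΔEPS = DCL × %ΔSales = 1.8870 × +6.7% = +12.6%.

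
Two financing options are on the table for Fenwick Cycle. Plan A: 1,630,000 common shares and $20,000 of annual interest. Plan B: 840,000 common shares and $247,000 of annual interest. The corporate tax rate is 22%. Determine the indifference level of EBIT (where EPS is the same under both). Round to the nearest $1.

Set EPS_A = EPS_B: (EBIT − $20,000)(1 − 0.22) ÷ 1,630,000 = (EBIT − $247,000)(1 − 0.22) ÷ 840,000.
Cancelling (1 − t) and cross-multiplying: 840,000·(EBIT − 20,000) = 1,630,000·(EBIT − 247,000).
Solving, EBIT = (247,000·1,630,000 − 20,000·840,000) / (1,630,000 − 840,000) = 385,810,000,000 / 790,000 = 488,367.09.

$488,367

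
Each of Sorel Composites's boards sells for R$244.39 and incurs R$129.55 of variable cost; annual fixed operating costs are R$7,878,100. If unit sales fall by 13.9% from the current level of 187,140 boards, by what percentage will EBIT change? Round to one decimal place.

-21.9%

Total contribution margin = 187,140 × R$114.84 = R$21,491,157.60.
Subtracting fixed costs: EBIT = R$21,491,157.60 − R$7,878,100 = R$13,613,057.60.
DOL = contribution ÷ EBIT = R$21,491,157.60 ÷ R$13,613,057.60 = 1.5787.
So EBIT moves 1.5787 × (-13.9%) = -21.9%.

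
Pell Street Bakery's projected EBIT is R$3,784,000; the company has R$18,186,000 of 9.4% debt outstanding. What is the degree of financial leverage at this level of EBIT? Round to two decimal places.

Interest = R$1,709,484.00.
Degree of financial leverage = EBIT / (EBIT − interest) = R$3,784,000 / R$2,074,516.00 = 1.8240.

1.82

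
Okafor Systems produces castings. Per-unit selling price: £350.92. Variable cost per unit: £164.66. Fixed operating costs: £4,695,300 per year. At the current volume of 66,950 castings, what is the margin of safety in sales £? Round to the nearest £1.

Contribution margin per unit = £350.92 − £164.66 = £186.26. Break-even units = £4,695,300 ÷ £186.26 = 25,208.31; break-even revenue = 25,208.31 × £350.92 = £8,846,100.48.
Actual sales revenue = 66,950 × £350.92 = £23,494,094.00.
Margin of safety = £23,494,094.00 − £8,846,100.48 = £14,647,994.

£14,647,994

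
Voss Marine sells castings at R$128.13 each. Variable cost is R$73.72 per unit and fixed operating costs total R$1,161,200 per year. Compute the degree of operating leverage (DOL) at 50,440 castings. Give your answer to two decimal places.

1.73

Total contribution margin = 50,440 × R$54.41 = R$2,744,440.40.
Subtracting fixed costs: EBIT = R$2,744,440.40 − R$1,161,200 = R$1,583,240.40.
Degree of operating leverage = R$2,744,440.40 / R$1,583,240.40 = 1.7334.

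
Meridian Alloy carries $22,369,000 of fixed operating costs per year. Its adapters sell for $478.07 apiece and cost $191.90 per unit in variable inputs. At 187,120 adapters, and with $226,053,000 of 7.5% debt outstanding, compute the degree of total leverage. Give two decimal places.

Total contribution margin = 187,120 × $286.17 = $53,548,130.40.
Subtracting fixed costs: EBIT = $53,548,130.40 − $22,369,000 = $31,179,130.40. Interest = $16,953,975.00.
DOL = $53,548,130.40 ÷ $31,179,130.40 = 1.7174; DFL = $31,179,130.40 ÷ $14,225,155.40 = 2.1918.
DCL = DOL × DFL = 1.7174 × 2.1918 = 3.7642.

3.76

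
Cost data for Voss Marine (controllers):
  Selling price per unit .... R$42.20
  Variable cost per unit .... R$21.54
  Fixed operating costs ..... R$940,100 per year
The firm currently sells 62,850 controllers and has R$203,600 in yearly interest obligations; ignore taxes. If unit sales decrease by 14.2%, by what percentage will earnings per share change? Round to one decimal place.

-119.1%

Total contribution margin = 62,850 × R$20.66 = R$1,298,481.00.
Subtracting fixed costs: EBIT = R$1,298,481.00 − R$940,100 = R$358,381.00.
After interest of R$203,600.00, pre-tax earnings = R$154,781.00.
DCL = total CM / (EBIT − I) = R$1,298,481.00 / R$154,781.00 = 8.3891.
%ΔEPS = DCL × %ΔSales = 8.3891 × -14.2% = -119.1%.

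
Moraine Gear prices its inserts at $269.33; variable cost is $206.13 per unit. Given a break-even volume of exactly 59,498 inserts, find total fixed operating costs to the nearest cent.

Each unit contributes $269.33 − $206.13 = $63.20.
Fixed costs = break-even units × CM = 59,498 × $63.20 = $3,760,273.60.

$3,760,273.60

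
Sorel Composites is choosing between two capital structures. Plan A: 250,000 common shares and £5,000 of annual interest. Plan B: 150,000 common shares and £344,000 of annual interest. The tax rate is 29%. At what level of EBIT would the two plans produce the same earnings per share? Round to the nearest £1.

Set EPS_A = EPS_B: (EBIT − £5,000)(1 − 0.29) ÷ 250,000 = (EBIT − £344,000)(1 − 0.29) ÷ 150,000.
The (1 − t) factor cancels: (EBIT − 5,000) × 150,000 = (EBIT − 344,000) × 250,000.
Solving, EBIT = (344,000·250,000 − 5,000·150,000) / (250,000 − 150,000) = 85,250,000,000 / 100,000 = 852,500.00.

£852,500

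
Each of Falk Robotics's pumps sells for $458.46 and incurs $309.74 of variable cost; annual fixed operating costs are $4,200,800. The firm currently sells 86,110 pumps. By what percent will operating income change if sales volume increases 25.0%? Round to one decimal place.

+37.2%

Contribution at this volume is 86,110 × $148.72 = $12,806,279.20.
Operating income = contribution − fixed costs = $12,806,279.20 − $4,200,800 = $8,605,479.20.
DOL = contribution ÷ EBIT = $12,806,279.20 ÷ $8,605,479.20 = 1.4882.
Operating income changes by 1.4882 × +25.0% = +37.2%.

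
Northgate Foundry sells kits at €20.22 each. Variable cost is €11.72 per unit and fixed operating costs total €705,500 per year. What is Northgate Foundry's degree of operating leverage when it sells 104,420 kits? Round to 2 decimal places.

4.87

At 104,420 units, contribution = 104,420 × €8.50 = €887,570.00.
EBIT = €887,570.00 − €705,500 = €182,070.00.
So DOL = total CM / EBIT = €887,570.00 / €182,070.00 = 4.8749.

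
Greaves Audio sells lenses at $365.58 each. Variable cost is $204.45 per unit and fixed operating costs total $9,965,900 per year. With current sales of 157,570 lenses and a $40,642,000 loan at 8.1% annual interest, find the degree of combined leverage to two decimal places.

2.09

At 157,570 units, contribution = 157,570 × $161.13 = $25,389,254.10.
Subtracting fixed costs: EBIT = $25,389,254.10 − $9,965,900 = $15,423,354.10. Interest = $3,292,002.00.
DOL = $25,389,254.10 ÷ $15,423,354.10 = 1.6462; DFL = $15,423,354.10 ÷ $12,131,352.10 = 1.2714.
Combined leverage = 1.6462 × 1.2714 = 2.0930.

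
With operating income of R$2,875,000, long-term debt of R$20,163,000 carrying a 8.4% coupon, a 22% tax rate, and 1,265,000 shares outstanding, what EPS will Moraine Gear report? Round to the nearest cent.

Interest = R$1,693,692.00, so EBT = R$2,875,000 − R$1,693,692.00 = R$1,181,308.00.
After tax at 22%: net income = R$1,181,308.00 × 0.78 = R$921,420.24.
EPS = R$921,420.24 ÷ 1,265,000 = R$0.73.

R$0.73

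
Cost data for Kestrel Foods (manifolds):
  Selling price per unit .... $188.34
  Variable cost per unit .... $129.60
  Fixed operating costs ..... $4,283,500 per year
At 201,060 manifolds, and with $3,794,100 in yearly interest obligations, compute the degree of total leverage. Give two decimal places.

3.16

At 201,060 units, contribution = 201,060 × $58.74 = $11,810,264.40.
Operating income = contribution − fixed costs = $11,810,264.40 − $4,283,500 = $7,526,764.40. Interest = $3,794,100.00.
DOL = $11,810,264.40 ÷ $7,526,764.40 = 1.5691; DFL = $7,526,764.40 ÷ $3,732,664.40 = 2.0165.
DCL = DOL × DFL = 1.5691 × 2.0165 = 3.1641.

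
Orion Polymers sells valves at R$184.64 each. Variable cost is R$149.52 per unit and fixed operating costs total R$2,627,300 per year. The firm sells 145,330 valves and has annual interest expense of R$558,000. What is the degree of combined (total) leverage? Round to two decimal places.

Contribution at this volume is 145,330 × R$35.12 = R$5,103,989.60.
Subtracting fixed costs: EBIT = R$5,103,989.60 − R$2,627,300 = R$2,476,689.60. Interest = R$558,000.00.
DOL = R$5,103,989.60 ÷ R$2,476,689.60 = 2.0608; DFL = R$2,476,689.60 ÷ R$1,918,689.60 = 1.2908.
Combined leverage = 2.0608 × 1.2908 = 2.6601.

2.66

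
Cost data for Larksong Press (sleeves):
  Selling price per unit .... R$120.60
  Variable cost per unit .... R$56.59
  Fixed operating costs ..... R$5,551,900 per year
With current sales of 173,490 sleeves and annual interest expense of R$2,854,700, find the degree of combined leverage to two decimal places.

4.12

At 173,490 units, contribution = 173,490 × R$64.01 = R$11,105,094.90.
Subtracting fixed costs: EBIT = R$11,105,094.90 − R$5,551,900 = R$5,553,194.90. Interest = R$2,854,700.00.
DOL = R$11,105,094.90 ÷ R$5,553,194.90 = 1.9998; DFL = R$5,553,194.90 ÷ R$2,698,494.90 = 2.0579.
Combined leverage = 1.9998 × 2.0579 = 4.1154.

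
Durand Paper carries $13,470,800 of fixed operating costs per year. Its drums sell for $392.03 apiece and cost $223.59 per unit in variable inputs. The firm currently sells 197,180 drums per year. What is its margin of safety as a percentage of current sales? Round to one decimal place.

59.4%

Contribution margin per unit = $392.03 − $223.59 = $168.44. Break-even units = $13,470,800 ÷ $168.44 = 79,973.88; break-even revenue = 79,973.88 × $392.03 = $31,352,159.37.
Actual sales revenue = 197,180 × $392.03 = $77,300,475.40.
Margin of safety = ($77,300,475.40 − $31,352,159.37) ÷ $77,300,475.40 = 59.4%.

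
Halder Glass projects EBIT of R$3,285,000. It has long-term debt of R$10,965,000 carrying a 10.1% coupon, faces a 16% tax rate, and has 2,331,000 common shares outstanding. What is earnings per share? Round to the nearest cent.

Pre-tax income = R$3,285,000 − R$1,107,465.00 = R$2,177,535.00.
After tax at 16%: net income = R$2,177,535.00 × 0.84 = R$1,829,129.40.
Per share: R$1,829,129.40 / 2,331,000 shares = R$0.78.

R$0.78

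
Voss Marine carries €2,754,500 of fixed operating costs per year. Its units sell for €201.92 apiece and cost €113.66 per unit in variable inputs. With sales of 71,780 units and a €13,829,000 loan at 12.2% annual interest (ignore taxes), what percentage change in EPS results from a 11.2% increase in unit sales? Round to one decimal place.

+37.5%

Total contribution margin = 71,780 × €88.26 = €6,335,302.80.
EBIT = €6,335,302.80 − €2,754,500 = €3,580,802.80.
After interest of €1,687,138.00, pre-tax earnings = €1,893,664.80.
Degree of combined leverage = contribution ÷ (EBIT − I) = €6,335,302.80 ÷ €1,893,664.80 = 3.3455.
EPS therefore changes by 3.3455 × (+11.2%) = +37.5%.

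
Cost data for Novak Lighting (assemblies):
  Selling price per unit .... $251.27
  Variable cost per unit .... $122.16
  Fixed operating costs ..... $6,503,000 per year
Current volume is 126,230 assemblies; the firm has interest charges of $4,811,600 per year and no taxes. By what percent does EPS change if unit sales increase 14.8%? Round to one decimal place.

At 126,230 units, contribution = 126,230 × $129.11 = $16,297,555.30.
Subtracting fixed costs: EBIT = $16,297,555.30 − $6,503,000 = $9,794,555.30.
After interest of $4,811,600.00, pre-tax earnings = $4,982,955.30.
Degree of combined leverage = contribution ÷ (EBIT − I) = $16,297,555.30 ÷ $4,982,955.30 = 3.2707.
%ΔEPS = DCL × %ΔSales = 3.2707 × +14.8% = +48.4%.

+48.4%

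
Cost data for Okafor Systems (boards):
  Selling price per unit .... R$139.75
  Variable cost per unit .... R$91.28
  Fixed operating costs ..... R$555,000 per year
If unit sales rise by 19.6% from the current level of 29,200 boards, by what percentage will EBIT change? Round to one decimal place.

+32.2%

Contribution at this volume is 29,200 × R$48.47 = R$1,415,324.00.
EBIT = R$1,415,324.00 − R$555,000 = R$860,324.00.
Degree of operating leverage = R$1,415,324.00 / R$860,324.00 = 1.6451.
Operating income changes by 1.6451 × +19.6% = +32.2%.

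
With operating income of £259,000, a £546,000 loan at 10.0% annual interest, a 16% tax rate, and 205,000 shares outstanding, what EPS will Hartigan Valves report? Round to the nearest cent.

Pre-tax income = £259,000 − £54,600.00 = £204,400.00.
After tax at 16%: net income = £204,400.00 × 0.84 = £171,696.00.
EPS = £171,696.00 ÷ 205,000 = £0.84.

£0.84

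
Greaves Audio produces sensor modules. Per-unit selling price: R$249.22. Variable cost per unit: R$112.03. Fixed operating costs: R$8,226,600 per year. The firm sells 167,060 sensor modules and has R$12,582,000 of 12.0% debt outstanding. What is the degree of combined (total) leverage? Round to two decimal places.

At 167,060 units, contribution = 167,060 × R$137.19 = R$22,918,961.40.
Subtracting fixed costs: EBIT = R$22,918,961.40 − R$8,226,600 = R$14,692,361.40. Interest = R$1,509,840.00.
DOL = R$22,918,961.40 ÷ R$14,692,361.40 = 1.5599; DFL = R$14,692,361.40 ÷ R$13,182,521.40 = 1.1145.
DCL = DOL × DFL = 1.5599 × 1.1145 = 1.7385.

1.74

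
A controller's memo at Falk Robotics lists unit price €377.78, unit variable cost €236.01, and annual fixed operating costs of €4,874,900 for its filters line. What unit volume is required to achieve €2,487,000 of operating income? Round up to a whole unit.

Each unit contributes €377.78 − €236.01 = €141.77.
Required volume = (fixed costs + target profit) ÷ CM = (€4,874,900 + €2,487,000) ÷ €141.77 = 51,928.48, so 51,929 filters.

51,929 filters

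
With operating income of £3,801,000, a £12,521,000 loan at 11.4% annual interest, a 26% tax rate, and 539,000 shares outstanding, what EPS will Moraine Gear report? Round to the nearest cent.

Pre-tax income = £3,801,000 − £1,427,394.00 = £2,373,606.00.
After tax at 26%: net income = £2,373,606.00 × 0.74 = £1,756,468.44.
EPS = £1,756,468.44 ÷ 539,000 = £3.26.

£3.26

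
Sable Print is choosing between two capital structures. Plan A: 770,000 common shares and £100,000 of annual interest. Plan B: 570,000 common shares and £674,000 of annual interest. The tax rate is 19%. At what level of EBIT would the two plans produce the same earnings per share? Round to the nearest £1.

Set EPS_A = EPS_B: (EBIT − £100,000)(1 − 0.19) ÷ 770,000 = (EBIT − £674,000)(1 − 0.19) ÷ 570,000.
The (1 − t) factor cancels: (EBIT − 100,000) × 570,000 = (EBIT − 674,000) × 770,000.
Solving, EBIT = (674,000·770,000 − 100,000·570,000) / (770,000 − 570,000) = 461,980,000,000 / 200,000 = 2,309,900.00.

£2,309,900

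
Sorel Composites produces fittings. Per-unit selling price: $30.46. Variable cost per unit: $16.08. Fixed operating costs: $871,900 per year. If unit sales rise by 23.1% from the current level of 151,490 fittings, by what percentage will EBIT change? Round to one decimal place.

Total contribution margin = 151,490 × $14.38 = $2,178,426.20.
Operating income = contribution − fixed costs = $2,178,426.20 − $871,900 = $1,306,526.20.
Degree of operating leverage = $2,178,426.20 / $1,306,526.20 = 1.6673.
So EBIT moves 1.6673 × (+23.1%) = +38.5%.

+38.5%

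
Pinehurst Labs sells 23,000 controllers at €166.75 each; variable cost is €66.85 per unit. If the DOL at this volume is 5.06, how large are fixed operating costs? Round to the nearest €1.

Contribution at this volume is 23,000 × €99.90 = €2,297,700.00.
Since DOL = CM ÷ EBIT, EBIT = €2,297,700.00 ÷ 5.06 = €454,090.91.
Fixed costs = CM − EBIT = €2,297,700.00 − €454,090.91 = €1,843,609.

€1,843,609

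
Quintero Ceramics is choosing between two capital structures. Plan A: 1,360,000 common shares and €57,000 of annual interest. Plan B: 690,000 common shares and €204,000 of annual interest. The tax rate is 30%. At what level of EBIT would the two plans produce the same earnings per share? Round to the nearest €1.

€355,388

Set EPS_A = EPS_B: (EBIT − €57,000)(1 − 0.30) ÷ 1,360,000 = (EBIT − €204,000)(1 − 0.30) ÷ 690,000.
Cancelling (1 − t) and cross-multiplying: 690,000·(EBIT − 57,000) = 1,360,000·(EBIT − 204,000).
Solving, EBIT = (204,000·1,360,000 − 57,000·690,000) / (1,360,000 − 690,000) = 238,110,000,000 / 670,000 = 355,388.06.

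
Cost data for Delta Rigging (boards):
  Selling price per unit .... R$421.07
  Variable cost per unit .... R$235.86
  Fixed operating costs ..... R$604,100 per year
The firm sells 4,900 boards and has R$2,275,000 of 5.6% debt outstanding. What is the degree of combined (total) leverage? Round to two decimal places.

Total contribution margin = 4,900 × R$185.21 = R$907,529.00.
Operating income = contribution − fixed costs = R$907,529.00 − R$604,100 = R$303,429.00. Interest = R$127,400.00.
DOL = R$907,529.00 ÷ R$303,429.00 = 2.9909; DFL = R$303,429.00 ÷ R$176,029.00 = 1.7237.
Combined leverage = 2.9909 × 1.7237 = 5.1554.

5.16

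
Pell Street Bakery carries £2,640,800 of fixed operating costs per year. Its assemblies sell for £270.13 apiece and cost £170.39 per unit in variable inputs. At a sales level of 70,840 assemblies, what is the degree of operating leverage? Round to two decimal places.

1.60

Total contribution margin = 70,840 × £99.74 = £7,065,581.60.
Subtracting fixed costs: EBIT = £7,065,581.60 − £2,640,800 = £4,424,781.60.
So DOL = total CM / EBIT = £7,065,581.60 / £4,424,781.60 = 1.5968.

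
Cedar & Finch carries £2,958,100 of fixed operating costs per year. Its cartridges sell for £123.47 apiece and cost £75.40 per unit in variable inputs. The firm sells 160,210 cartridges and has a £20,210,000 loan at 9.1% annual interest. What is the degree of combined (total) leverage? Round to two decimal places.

At 160,210 units, contribution = 160,210 × £48.07 = £7,701,294.70.
Subtracting fixed costs: EBIT = £7,701,294.70 − £2,958,100 = £4,743,194.70. Interest = £1,839,110.00.
DOL = £7,701,294.70 ÷ £4,743,194.70 = 1.6237; DFL = £4,743,194.70 ÷ £2,904,084.70 = 1.6333.
DCL = DOL × DFL = 1.6237 × 1.6333 = 2.6520.

2.65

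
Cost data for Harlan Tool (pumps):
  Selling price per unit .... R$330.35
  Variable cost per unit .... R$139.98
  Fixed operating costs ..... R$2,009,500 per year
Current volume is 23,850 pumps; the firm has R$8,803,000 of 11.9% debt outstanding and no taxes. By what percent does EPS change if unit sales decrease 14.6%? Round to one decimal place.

-44.7%

At 23,850 units, contribution = 23,850 × R$190.37 = R$4,540,324.50.
EBIT = R$4,540,324.50 − R$2,009,500 = R$2,530,824.50.
After interest of R$1,047,557.00, pre-tax earnings = R$1,483,267.50.
DCL = total CM / (EBIT − I) = R$4,540,324.50 / R$1,483,267.50 = 3.0610.
%ΔEPS = DCL × %ΔSales = 3.0610 × -14.6% = -44.7%.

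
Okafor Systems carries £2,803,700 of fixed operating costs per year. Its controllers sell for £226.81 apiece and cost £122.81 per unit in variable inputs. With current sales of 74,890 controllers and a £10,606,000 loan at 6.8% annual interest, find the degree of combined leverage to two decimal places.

1.83

Total contribution margin = 74,890 × £104.00 = £7,788,560.00.
EBIT = £7,788,560.00 − £2,803,700 = £4,984,860.00. Interest = £721,208.00, so EBIT − I = £4,263,652.00.
DCL = contribution ÷ (EBIT − I) = £7,788,560.00 ÷ £4,263,652.00 = 1.8267.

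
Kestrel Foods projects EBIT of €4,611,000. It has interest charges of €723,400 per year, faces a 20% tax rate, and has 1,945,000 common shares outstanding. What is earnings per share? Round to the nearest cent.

Pre-tax income = €4,611,000 − €723,400.00 = €3,887,600.00.
Net income = €3,887,600.00 × (1 − 0.20) = €3,110,080.00.
Per share: €3,110,080.00 / 1,945,000 shares = €1.60.

€1.60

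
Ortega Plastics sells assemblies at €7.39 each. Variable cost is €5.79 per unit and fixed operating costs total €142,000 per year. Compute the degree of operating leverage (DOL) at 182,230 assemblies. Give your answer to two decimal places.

1.95

Contribution at this volume is 182,230 × €1.60 = €291,568.00.
Operating income = contribution − fixed costs = €291,568.00 − €142,000 = €149,568.00.
DOL = contribution ÷ EBIT = €291,568.00 ÷ €149,568.00 = 1.9494.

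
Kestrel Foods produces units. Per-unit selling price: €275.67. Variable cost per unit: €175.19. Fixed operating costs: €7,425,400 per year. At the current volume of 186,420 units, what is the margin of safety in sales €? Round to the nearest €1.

€31,018,586

Contribution margin per unit = €275.67 − €175.19 = €100.48. Break-even units = €7,425,400 ÷ €100.48 = 73,899.28; break-even revenue = 73,899.28 × €275.67 = €20,371,815.47.
Actual sales revenue = 186,420 × €275.67 = €51,390,401.40.
Margin of safety = €51,390,401.40 − €20,371,815.47 = €31,018,586.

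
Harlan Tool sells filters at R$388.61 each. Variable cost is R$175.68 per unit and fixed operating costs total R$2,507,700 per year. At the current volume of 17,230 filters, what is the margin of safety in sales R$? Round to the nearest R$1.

Contribution margin per unit = R$388.61 − R$175.68 = R$212.93. Break-even units = R$2,507,700 ÷ R$212.93 = 11,777.11; break-even revenue = 11,777.11 × R$388.61 = R$4,576,702.66.
Current sales = 17,230 × R$388.61 = R$6,695,750.30.
Margin of safety = R$6,695,750.30 − R$4,576,702.66 = R$2,119,048.

R$2,119,048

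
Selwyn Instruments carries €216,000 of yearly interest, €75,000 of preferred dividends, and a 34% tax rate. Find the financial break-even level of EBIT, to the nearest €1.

€329,636

Preferred dividends are paid after tax, so their pre-tax equivalent is €75,000 ÷ (1 − 0.34) = €113,636.36.
Financial break-even EBIT = interest + D_p ÷ (1 − t) = €216,000 + €113,636.36 = €329,636.36.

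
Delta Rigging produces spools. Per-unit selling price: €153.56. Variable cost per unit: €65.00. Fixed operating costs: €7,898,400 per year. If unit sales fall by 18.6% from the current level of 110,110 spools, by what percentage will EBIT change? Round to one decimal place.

-97.9%

At 110,110 units, contribution = 110,110 × €88.56 = €9,751,341.60.
Subtracting fixed costs: EBIT = €9,751,341.60 − €7,898,400 = €1,852,941.60.
Degree of operating leverage = €9,751,341.60 / €1,852,941.60 = 5.2626.
So EBIT moves 5.2626 × (-18.6%) = -97.9%.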